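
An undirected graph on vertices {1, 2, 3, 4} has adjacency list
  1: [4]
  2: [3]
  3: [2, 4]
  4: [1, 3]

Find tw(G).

A width-1 tree decomposition is:
Bags: B1 = {2, 3}  B2 = {3, 4}  B3 = {1, 4}
Tree: B1–B2, B2–B3
Each bag holds 2 vertices, so the decomposition has width 1, which upper-bounds the treewidth. Since G has at least one edge (e.g. 2–3), it is not an edgeless graph, so tw(G) ≥ 1. The upper and lower bounds meet at 1, so that is the treewidth.

1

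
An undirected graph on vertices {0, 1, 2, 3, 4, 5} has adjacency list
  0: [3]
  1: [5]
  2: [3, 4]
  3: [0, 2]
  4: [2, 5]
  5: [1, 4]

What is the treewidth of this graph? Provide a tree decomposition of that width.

The largest bag has 2 vertices, giving width 1; this decomposition certifies tw(G) ≤ 1. Since G has at least one edge (e.g. 1–5), it is not an edgeless graph, so tw(G) ≥ 1. Therefore the treewidth is 1.

Treewidth 1.
Bags: B1 = {1, 5}  B2 = {4, 5}  B3 = {2, 4}  B4 = {2, 3}  B5 = {0, 3}
Tree: B1–B2, B2–B3, B3–B4, B4–B5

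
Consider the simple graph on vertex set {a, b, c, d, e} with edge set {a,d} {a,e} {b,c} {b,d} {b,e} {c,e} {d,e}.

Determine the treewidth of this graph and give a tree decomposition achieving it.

Every bag has size at most 3, so the width is 3 − 1 = 2 and tw(G) ≤ 2. On the other hand G contains the 3-clique {a, d, e}. A clique must lie in a single bag of any decomposition, so no decomposition can have width below 2. Hence tw(G) = 2 exactly.

Treewidth 2.
Bags: B1 = {b, d, e}  B2 = {a, d, e}  B3 = {b, c, e}
Tree: B1–B2, B1–B3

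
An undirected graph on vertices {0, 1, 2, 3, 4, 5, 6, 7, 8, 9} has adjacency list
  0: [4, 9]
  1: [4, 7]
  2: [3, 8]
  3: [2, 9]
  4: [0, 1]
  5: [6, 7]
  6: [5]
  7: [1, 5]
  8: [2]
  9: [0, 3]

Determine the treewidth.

1

A width-1 tree decomposition is:
Bags: B1 = {5, 6}  B2 = {5, 7}  B3 = {1, 7}  B4 = {1, 4}  B5 = {0, 4}  B6 = {0, 9}  B7 = {3, 9}  B8 = {2, 3}  B9 = {2, 8}
Tree: B1–B2, B2–B3, B3–B4, B4–B5, B5–B6, B6–B7, B7–B8, B8–B9
Every bag has size at most 2, so the width is 2 − 1 = 1 and tw(G) ≤ 1. G has an edge, so its treewidth is at least 1. Combining the bounds, tw(G) = 1.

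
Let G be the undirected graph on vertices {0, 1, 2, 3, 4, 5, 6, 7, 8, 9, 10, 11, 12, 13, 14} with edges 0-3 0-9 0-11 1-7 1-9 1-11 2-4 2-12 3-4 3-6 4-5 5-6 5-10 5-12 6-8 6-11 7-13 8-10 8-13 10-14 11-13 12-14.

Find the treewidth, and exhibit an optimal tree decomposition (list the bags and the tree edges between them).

The largest bag has 4 vertices, giving width 3; this decomposition certifies tw(G) ≤ 3. For the lower bound: the 4 vertex sets {2,12,14}, {4}, {5}, {3,6,8,10} are disjoint, each induces a connected subgraph, and every pair is joined by at least one edge of G. Contracting each set to a single vertex therefore yields K_{4} as a minor, and since treewidth is minor-monotone, tw(G) ≥ tw(K_{4}) = 3. The upper and lower bounds meet at 3, so that is the treewidth.

Treewidth 3.
Bags: B1 = {2, 4, 12, 14}  B2 = {4, 5, 12, 14}  B3 = {4, 5, 10, 14}  B4 = {3, 4, 5, 10}  B5 = {3, 5, 6, 10}  B6 = {3, 6, 8, 10}  B7 = {0, 3, 6, 8}  B8 = {0, 6, 8, 11}  B9 = {0, 8, 11, 13}  B10 = {0, 9, 11, 13}  B11 = {1, 9, 11, 13}  B12 = {1, 7, 9, 13}
Tree: B1–B2, B2–B3, B3–B4, B4–B5, B5–B6, B6–B7, B7–B8, B8–B9, B9–B10, B10–B11, B11–B12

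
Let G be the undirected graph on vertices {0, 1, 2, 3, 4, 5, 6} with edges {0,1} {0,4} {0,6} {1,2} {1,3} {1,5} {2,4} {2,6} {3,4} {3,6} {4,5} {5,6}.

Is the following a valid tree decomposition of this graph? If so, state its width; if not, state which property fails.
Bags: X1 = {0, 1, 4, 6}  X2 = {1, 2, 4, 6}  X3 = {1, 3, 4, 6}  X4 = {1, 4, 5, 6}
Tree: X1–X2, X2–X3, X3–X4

Checking the three conditions: (i) the bags cover all of {0, 1, 2, 3, 4, 5, 6}; (ii) for each edge, some bag contains both endpoints; (iii) the bags containing any fixed vertex form a subtree. All hold, so the decomposition is valid with width 4 − 1 = 3.

Yes; width 3.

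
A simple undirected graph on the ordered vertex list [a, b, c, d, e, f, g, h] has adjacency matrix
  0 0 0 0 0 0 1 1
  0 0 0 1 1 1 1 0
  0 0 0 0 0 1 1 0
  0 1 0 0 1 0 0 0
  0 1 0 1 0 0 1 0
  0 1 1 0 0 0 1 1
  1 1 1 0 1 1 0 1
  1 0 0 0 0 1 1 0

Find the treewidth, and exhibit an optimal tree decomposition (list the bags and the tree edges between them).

The largest bag has 3 vertices, giving width 2; this decomposition certifies tw(G) ≤ 2. For the lower bound, the 3 vertices {b, d, e} are pairwise adjacent, and any tree decomposition puts a clique entirely inside one bag — forcing width ≥ 2. Hence tw(G) = 2 exactly.

Treewidth 2.
One such decomposition:
Bags: B1 = {c, f, g}  B2 = {b, f, g}  B3 = {f, g, h}  B4 = {b, e, g}  B5 = {b, d, e}  B6 = {a, g, h}
Tree: B1–B2, B2–B3, B2–B4, B4–B5, B3–B6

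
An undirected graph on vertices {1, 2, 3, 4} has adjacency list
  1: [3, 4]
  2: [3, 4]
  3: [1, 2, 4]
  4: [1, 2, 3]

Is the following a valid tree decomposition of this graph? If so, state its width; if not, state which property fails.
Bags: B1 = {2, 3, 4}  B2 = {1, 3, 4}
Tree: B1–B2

Yes; width 2.

Checking the three conditions: (i) the bags cover all of {1, 2, 3, 4}; (ii) for each edge, some bag contains both endpoints; (iii) the bags containing any fixed vertex form a subtree. All hold, so the decomposition is valid with width 3 − 1 = 2.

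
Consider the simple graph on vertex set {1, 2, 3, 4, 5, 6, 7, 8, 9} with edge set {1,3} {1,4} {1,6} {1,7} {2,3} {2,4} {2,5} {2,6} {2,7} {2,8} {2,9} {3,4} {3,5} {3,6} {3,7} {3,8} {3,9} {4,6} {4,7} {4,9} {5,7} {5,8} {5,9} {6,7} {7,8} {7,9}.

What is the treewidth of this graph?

4

A width-4 tree decomposition is:
Bags: B1 = {2, 3, 4, 7, 9}  B2 = {2, 3, 5, 7, 9}  B3 = {2, 3, 4, 6, 7}  B4 = {2, 3, 5, 7, 8}  B5 = {1, 3, 4, 6, 7}
Tree: B1–B2, B1–B3, B2–B4, B3–B5
Every bag has size at most 5, so the width is 5 − 1 = 4 and tw(G) ≤ 4. Conversely, {1, 3, 4, 6, 7} is a clique of size 5, and the vertices of any clique must share a bag in every tree decomposition; so some bag has ≥ 5 vertices and tw(G) ≥ 4. Combining the bounds, tw(G) = 4.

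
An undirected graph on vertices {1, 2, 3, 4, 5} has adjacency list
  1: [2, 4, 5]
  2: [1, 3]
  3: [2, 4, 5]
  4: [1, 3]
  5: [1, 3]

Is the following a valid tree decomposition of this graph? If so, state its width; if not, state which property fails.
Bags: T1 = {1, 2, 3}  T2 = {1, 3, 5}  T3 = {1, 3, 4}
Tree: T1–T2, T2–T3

Yes; width 2.

Vertex coverage: the bags together contain {1, 2, 3, 4, 5}, the full vertex set. Edge coverage: each edge of G has both endpoints in at least one bag. Running intersection: for every vertex, the bags containing it form a connected subtree. All three properties hold, so this is a valid tree decomposition of width max|bag| − 1 = 2, and hence tw(G) ≤ 2.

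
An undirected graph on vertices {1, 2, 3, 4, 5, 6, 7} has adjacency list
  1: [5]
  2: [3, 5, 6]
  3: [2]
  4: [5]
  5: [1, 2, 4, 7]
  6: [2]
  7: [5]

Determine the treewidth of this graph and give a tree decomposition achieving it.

Each bag holds 2 vertices, so the decomposition has width 1, which upper-bounds the treewidth. Any graph with an edge has treewidth ≥ 1, and G has the edge 2–5. Combining the bounds, tw(G) = 1.

Treewidth 1.
One optimal decomposition is:
Bags: B1 = {2, 5}  B2 = {2, 3}  B3 = {1, 5}  B4 = {2, 6}  B5 = {5, 7}  B6 = {4, 5}
Tree: B1–B2, B1–B3, B1–B4, B1–B5, B3–B6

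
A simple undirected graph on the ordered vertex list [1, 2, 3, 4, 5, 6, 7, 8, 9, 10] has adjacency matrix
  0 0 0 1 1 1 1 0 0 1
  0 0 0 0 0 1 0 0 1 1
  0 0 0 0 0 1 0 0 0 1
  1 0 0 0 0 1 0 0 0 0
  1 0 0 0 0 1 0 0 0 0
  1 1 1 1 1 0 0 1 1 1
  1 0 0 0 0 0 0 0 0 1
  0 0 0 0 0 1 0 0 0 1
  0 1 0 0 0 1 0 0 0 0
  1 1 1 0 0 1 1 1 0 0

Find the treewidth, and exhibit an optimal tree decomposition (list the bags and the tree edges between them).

Treewidth 2.
One optimal decomposition is:
Bags: B1 = {1, 6, 10}  B2 = {1, 5, 6}  B3 = {1, 7, 10}  B4 = {2, 6, 10}  B5 = {2, 6, 9}  B6 = {3, 6, 10}  B7 = {1, 4, 6}  B8 = {6, 8, 10}
Tree: B1–B2, B1–B3, B1–B4, B4–B5, B1–B6, B1–B7, B4–B8

Each bag holds 3 vertices, so the decomposition has width 2, which upper-bounds the treewidth. For the lower bound, the 3 vertices {2, 6, 9} are pairwise adjacent, and any tree decomposition puts a clique entirely inside one bag — forcing width ≥ 2. The upper and lower bounds meet at 2, so that is the treewidth.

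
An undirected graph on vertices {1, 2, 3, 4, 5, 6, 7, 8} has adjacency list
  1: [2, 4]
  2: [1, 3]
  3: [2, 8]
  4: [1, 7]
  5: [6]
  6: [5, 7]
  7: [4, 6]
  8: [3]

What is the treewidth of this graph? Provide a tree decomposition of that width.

Every bag has size at most 2, so the width is 2 − 1 = 1 and tw(G) ≤ 1. Since G has at least one edge (e.g. 5–6), it is not an edgeless graph, so tw(G) ≥ 1. Combining the bounds, tw(G) = 1.

Treewidth 1.
Bags: B1 = {5, 6}  B2 = {6, 7}  B3 = {4, 7}  B4 = {1, 4}  B5 = {1, 2}  B6 = {2, 3}  B7 = {3, 8}
Tree: B1–B2, B2–B3, B3–B4, B4–B5, B5–B6, B6–B7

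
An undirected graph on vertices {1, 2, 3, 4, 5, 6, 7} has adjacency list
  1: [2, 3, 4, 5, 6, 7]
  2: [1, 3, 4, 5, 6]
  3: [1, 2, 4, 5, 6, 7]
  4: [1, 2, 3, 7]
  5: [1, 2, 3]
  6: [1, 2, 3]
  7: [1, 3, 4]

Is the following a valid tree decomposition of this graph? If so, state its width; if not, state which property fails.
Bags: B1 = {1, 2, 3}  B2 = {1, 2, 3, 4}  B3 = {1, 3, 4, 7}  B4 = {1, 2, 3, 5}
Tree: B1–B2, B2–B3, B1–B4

No — vertex 6 appears in no bag.

A tree decomposition must satisfy three properties: every vertex lies in some bag; for every edge, both endpoints lie together in some bag; and for every vertex, the bags containing it form a connected subtree. Here vertex 6 appears in no bag, so the decomposition is invalid.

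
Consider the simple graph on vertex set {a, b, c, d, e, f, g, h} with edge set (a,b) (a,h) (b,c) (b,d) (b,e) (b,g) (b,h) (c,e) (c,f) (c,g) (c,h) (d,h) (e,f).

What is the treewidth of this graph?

A width-2 tree decomposition is:
Bags: B1 = {a, b, h}  B2 = {b, c, h}  B3 = {b, d, h}  B4 = {b, c, e}  B5 = {b, c, g}  B6 = {c, e, f}
Tree: B1–B2, B1–B3, B2–B4, B2–B5, B4–B6
Every bag has size at most 3, so the width is 3 − 1 = 2 and tw(G) ≤ 2. Conversely, {c, e, f} is a clique of size 3, and the vertices of any clique must share a bag in every tree decomposition; so some bag has ≥ 3 vertices and tw(G) ≥ 2. Combining the bounds, tw(G) = 2.

2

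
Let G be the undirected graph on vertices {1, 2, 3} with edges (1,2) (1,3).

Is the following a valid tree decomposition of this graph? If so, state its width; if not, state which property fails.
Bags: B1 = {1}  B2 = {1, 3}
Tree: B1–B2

A tree decomposition must satisfy three properties: every vertex lies in some bag; for every edge, both endpoints lie together in some bag; and for every vertex, the bags containing it form a connected subtree. Here vertex 2 appears in no bag, so the decomposition is invalid.

No — vertex 2 appears in no bag.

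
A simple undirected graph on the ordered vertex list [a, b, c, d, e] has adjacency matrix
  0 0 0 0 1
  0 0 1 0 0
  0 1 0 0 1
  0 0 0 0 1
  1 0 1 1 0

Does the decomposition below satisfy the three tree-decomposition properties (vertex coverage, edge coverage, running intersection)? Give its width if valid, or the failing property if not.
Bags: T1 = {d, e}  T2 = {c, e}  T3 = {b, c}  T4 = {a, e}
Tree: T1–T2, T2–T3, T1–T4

Yes; width 1.

Checking the three conditions: (i) the bags cover all of {a, b, c, d, e}; (ii) for each edge, some bag contains both endpoints; (iii) the bags containing any fixed vertex form a subtree. All hold, so the decomposition is valid with width 2 − 1 = 1.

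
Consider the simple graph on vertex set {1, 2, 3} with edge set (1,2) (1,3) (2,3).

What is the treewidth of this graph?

2

A width-2 tree decomposition is:
Bags: B1 = {1, 2, 3}
Tree: (single bag)
With just one bag of size 3, the width is 3 − 1 = 2, so tw(G) ≤ 2. On the other hand G contains the 3-clique {1, 2, 3}. A clique must lie in a single bag of any decomposition, so no decomposition can have width below 2. Hence tw(G) = 2 exactly.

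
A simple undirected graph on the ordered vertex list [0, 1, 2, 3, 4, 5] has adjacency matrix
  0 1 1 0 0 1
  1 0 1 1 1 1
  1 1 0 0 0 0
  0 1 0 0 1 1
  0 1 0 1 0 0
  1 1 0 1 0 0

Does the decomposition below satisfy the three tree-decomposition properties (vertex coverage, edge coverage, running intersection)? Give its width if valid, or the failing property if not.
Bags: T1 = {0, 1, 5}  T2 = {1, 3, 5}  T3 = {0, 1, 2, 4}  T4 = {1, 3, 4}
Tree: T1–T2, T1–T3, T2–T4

No — bags containing vertex 4 are not connected in the tree.

A tree decomposition must satisfy three properties: every vertex lies in some bag; for every edge, both endpoints lie together in some bag; and for every vertex, the bags containing it form a connected subtree. Here bags containing vertex 4 are not connected in the tree, so the decomposition is invalid.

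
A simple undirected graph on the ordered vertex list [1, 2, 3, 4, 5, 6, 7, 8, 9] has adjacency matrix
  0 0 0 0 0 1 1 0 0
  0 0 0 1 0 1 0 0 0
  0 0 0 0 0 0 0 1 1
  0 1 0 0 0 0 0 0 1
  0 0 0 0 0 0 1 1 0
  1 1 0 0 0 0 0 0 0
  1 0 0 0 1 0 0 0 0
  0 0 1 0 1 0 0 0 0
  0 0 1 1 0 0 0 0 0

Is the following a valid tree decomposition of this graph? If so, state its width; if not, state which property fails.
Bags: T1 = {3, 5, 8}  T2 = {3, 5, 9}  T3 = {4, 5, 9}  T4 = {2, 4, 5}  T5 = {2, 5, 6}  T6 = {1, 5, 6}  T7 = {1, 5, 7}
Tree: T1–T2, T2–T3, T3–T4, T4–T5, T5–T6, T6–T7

Yes; width 2.

Every vertex of G appears in some bag (union = {1, 2, 3, 4, 5, 6, 7, 8, 9}); every edge is covered by a bag; and for each vertex v the set of bags containing v is connected in the bag tree. The decomposition is therefore valid. The largest bag has 3 vertices, so the width is 2.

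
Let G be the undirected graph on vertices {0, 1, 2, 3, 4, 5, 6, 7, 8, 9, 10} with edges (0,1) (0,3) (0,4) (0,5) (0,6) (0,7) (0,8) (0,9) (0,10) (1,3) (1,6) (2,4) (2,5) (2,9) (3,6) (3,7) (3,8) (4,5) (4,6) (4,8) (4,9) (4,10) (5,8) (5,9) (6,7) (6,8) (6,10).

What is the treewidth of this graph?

A width-3 tree decomposition is:
Bags: B1 = {0, 4, 6, 8}  B2 = {0, 3, 6, 8}  B3 = {0, 4, 6, 10}  B4 = {0, 3, 6, 7}  B5 = {0, 1, 3, 6}  B6 = {0, 4, 5, 8}  B7 = {0, 4, 5, 9}  B8 = {2, 4, 5, 9}
Tree: B1–B2, B1–B3, B2–B4, B2–B5, B1–B6, B6–B7, B7–B8
Every bag has size at most 4, so the width is 4 − 1 = 3 and tw(G) ≤ 3. For the lower bound, the 4 vertices {0, 4, 5, 9} are pairwise adjacent, and any tree decomposition puts a clique entirely inside one bag — forcing width ≥ 3. The upper and lower bounds meet at 3, so that is the treewidth.

3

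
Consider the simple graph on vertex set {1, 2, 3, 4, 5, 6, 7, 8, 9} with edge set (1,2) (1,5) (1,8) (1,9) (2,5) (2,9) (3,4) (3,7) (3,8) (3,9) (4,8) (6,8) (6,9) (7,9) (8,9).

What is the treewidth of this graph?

A width-2 tree decomposition is:
Bags: B1 = {1, 8, 9}  B2 = {6, 8, 9}  B3 = {1, 2, 9}  B4 = {3, 8, 9}  B5 = {1, 2, 5}  B6 = {3, 4, 8}  B7 = {3, 7, 9}
Tree: B1–B2, B1–B3, B2–B4, B3–B5, B4–B6, B4–B7
Every bag has size at most 3, so the width is 3 − 1 = 2 and tw(G) ≤ 2. Conversely, {1, 8, 9} is a clique of size 3, and the vertices of any clique must share a bag in every tree decomposition; so some bag has ≥ 3 vertices and tw(G) ≥ 2. The upper and lower bounds meet at 2, so that is the treewidth.

2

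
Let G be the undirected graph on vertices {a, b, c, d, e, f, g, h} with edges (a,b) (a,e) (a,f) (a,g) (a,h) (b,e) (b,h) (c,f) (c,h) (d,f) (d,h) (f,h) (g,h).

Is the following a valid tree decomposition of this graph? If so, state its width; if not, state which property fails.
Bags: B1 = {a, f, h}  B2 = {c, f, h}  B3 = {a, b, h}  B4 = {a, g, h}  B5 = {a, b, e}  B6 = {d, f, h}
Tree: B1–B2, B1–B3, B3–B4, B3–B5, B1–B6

Vertex coverage: the bags together contain {a, b, c, d, e, f, g, h}, the full vertex set. Edge coverage: each edge of G has both endpoints in at least one bag. Running intersection: for every vertex, the bags containing it form a connected subtree. All three properties hold, so this is a valid tree decomposition of width max|bag| − 1 = 2, and hence tw(G) ≤ 2.

Yes; width 2.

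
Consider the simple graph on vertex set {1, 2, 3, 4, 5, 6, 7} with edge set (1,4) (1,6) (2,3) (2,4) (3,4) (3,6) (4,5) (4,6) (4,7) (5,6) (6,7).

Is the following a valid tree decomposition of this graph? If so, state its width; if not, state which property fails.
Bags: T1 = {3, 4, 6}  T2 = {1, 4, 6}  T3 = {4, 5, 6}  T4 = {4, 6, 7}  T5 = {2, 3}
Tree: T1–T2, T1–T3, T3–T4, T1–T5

No — edge (4,2) lies in no bag.

A tree decomposition must satisfy three properties: every vertex lies in some bag; for every edge, both endpoints lie together in some bag; and for every vertex, the bags containing it form a connected subtree. Here edge (4,2) lies in no bag, so the decomposition is invalid.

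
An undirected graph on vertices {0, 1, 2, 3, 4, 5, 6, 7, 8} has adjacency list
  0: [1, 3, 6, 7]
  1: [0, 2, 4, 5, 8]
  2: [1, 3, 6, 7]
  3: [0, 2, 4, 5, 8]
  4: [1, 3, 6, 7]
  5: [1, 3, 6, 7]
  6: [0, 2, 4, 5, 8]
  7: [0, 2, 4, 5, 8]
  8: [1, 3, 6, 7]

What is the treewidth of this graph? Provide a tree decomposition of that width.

Every bag has size at most 5, so the width is 5 − 1 = 4 and tw(G) ≤ 4. For the lower bound: the 5 vertex sets {1,2}, {5,6}, {3,4}, {7}, {8} are disjoint, each induces a connected subgraph, and every pair is joined by at least one edge of G. Contracting each set to a single vertex therefore yields K_{5} as a minor, and since treewidth is minor-monotone, tw(G) ≥ tw(K_{5}) = 4. Hence tw(G) = 4 exactly.

Treewidth 4.
Bags: B1 = {1, 2, 3, 6, 7}  B2 = {1, 3, 5, 6, 7}  B3 = {1, 3, 4, 6, 7}  B4 = {1, 3, 6, 7, 8}  B5 = {0, 1, 3, 6, 7}
Tree: B1–B2, B2–B3, B3–B4, B4–B5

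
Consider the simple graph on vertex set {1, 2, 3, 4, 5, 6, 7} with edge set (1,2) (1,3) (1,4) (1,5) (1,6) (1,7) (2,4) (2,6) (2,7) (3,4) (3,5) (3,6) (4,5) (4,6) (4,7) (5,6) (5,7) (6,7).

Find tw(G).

A width-4 tree decomposition is:
Bags: B1 = {1, 4, 5, 6, 7}  B2 = {1, 2, 4, 6, 7}  B3 = {1, 3, 4, 5, 6}
Tree: B1–B2, B1–B3
The largest bag has 5 vertices, giving width 4; this decomposition certifies tw(G) ≤ 4. On the other hand G contains the 5-clique {1, 2, 4, 6, 7}. A clique must lie in a single bag of any decomposition, so no decomposition can have width below 4. Therefore the treewidth is 4.

4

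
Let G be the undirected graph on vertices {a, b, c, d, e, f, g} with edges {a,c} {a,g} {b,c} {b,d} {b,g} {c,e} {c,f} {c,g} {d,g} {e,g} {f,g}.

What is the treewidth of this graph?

A width-2 tree decomposition is:
Bags: B1 = {c, e, g}  B2 = {c, f, g}  B3 = {a, c, g}  B4 = {b, c, g}  B5 = {b, d, g}
Tree: B1–B2, B1–B3, B1–B4, B4–B5
Each bag holds 3 vertices, so the decomposition has width 2, which upper-bounds the treewidth. For the lower bound, the 3 vertices {b, d, g} are pairwise adjacent, and any tree decomposition puts a clique entirely inside one bag — forcing width ≥ 2. Therefore the treewidth is 2.

2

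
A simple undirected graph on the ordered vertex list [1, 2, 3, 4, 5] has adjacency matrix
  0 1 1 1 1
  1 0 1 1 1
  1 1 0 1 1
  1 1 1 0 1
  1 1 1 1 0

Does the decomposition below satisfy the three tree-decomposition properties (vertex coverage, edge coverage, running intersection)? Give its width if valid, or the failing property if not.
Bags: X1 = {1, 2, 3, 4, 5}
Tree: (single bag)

Yes; width 4.

Vertex coverage: the bags together contain {1, 2, 3, 4, 5}, the full vertex set. Edge coverage: each edge of G has both endpoints in at least one bag. Running intersection: for every vertex, the bags containing it form a connected subtree. All three properties hold, so this is a valid tree decomposition of width max|bag| − 1 = 4, and hence tw(G) ≤ 4.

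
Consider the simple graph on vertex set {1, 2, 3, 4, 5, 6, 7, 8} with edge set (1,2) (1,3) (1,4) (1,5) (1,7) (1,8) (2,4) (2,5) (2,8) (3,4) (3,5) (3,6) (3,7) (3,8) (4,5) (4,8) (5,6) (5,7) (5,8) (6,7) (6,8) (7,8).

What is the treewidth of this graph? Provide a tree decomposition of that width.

The largest bag has 5 vertices, giving width 4; this decomposition certifies tw(G) ≤ 4. On the other hand G contains the 5-clique {1, 2, 4, 5, 8}. A clique must lie in a single bag of any decomposition, so no decomposition can have width below 4. Therefore the treewidth is 4.

Treewidth 4.
One such decomposition:
Bags: B1 = {1, 3, 4, 5, 8}  B2 = {1, 3, 5, 7, 8}  B3 = {3, 5, 6, 7, 8}  B4 = {1, 2, 4, 5, 8}
Tree: B1–B2, B2–B3, B1–B4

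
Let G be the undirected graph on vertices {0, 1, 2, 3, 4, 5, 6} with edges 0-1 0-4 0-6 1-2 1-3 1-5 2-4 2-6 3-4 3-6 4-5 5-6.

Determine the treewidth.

3

A width-3 tree decomposition is:
Bags: B1 = {1, 3, 4, 6}  B2 = {0, 1, 4, 6}  B3 = {1, 4, 5, 6}  B4 = {1, 2, 4, 6}
Tree: B1–B2, B2–B3, B3–B4
Each bag holds 4 vertices, so the decomposition has width 3, which upper-bounds the treewidth. For the lower bound: the 4 vertex sets {1,3}, {0,4}, {6}, {5} are disjoint, each induces a connected subgraph, and every pair is joined by at least one edge of G. Contracting each set to a single vertex therefore yields K_{4} as a minor, and since treewidth is minor-monotone, tw(G) ≥ tw(K_{4}) = 3. Combining the bounds, tw(G) = 3.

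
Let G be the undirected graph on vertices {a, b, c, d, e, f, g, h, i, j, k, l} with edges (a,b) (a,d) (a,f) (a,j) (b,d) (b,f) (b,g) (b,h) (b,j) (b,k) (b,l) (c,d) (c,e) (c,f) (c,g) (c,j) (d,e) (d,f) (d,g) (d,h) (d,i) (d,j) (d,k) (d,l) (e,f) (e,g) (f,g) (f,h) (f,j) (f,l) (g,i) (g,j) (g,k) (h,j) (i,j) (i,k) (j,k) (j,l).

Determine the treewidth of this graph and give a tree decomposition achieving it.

Treewidth 4.
Bags: B1 = {b, d, f, g, j}  B2 = {b, d, f, j, l}  B3 = {b, d, g, j, k}  B4 = {c, d, f, g, j}  B5 = {c, d, e, f, g}  B6 = {d, g, i, j, k}  B7 = {b, d, f, h, j}  B8 = {a, b, d, f, j}
Tree: B1–B2, B1–B3, B1–B4, B4–B5, B3–B6, B2–B7, B2–B8

The largest bag has 5 vertices, giving width 4; this decomposition certifies tw(G) ≤ 4. Conversely, {c, d, f, g, j} is a clique of size 5, and the vertices of any clique must share a bag in every tree decomposition; so some bag has ≥ 5 vertices and tw(G) ≥ 4. Hence tw(G) = 4 exactly.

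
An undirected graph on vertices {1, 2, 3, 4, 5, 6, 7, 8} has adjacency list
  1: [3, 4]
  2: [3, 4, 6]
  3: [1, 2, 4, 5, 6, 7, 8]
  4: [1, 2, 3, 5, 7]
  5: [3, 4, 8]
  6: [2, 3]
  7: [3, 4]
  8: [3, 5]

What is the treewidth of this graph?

2

A width-2 tree decomposition is:
Bags: B1 = {3, 4, 5}  B2 = {2, 3, 4}  B3 = {1, 3, 4}  B4 = {2, 3, 6}  B5 = {3, 5, 8}  B6 = {3, 4, 7}
Tree: B1–B2, B1–B3, B2–B4, B1–B5, B1–B6
Each bag holds 3 vertices, so the decomposition has width 2, which upper-bounds the treewidth. Conversely, {3, 5, 8} is a clique of size 3, and the vertices of any clique must share a bag in every tree decomposition; so some bag has ≥ 3 vertices and tw(G) ≥ 2. Hence tw(G) = 2 exactly.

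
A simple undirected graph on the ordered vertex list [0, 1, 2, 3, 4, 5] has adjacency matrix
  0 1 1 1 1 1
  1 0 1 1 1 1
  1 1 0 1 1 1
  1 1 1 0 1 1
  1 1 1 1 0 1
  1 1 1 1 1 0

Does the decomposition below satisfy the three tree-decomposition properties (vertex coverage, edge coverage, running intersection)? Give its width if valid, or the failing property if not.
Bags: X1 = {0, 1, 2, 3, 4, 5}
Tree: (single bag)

Yes; width 5.

Vertex coverage: the bags together contain {0, 1, 2, 3, 4, 5}, the full vertex set. Edge coverage: each edge of G has both endpoints in at least one bag. Running intersection: for every vertex, the bags containing it form a connected subtree. All three properties hold, so this is a valid tree decomposition of width max|bag| − 1 = 5, and hence tw(G) ≤ 5.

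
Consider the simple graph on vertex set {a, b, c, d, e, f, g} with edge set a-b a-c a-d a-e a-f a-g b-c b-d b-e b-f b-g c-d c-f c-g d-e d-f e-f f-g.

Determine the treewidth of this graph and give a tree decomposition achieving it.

Treewidth 4.
One optimal decomposition is:
Bags: B1 = {a, b, c, f, g}  B2 = {a, b, c, d, f}  B3 = {a, b, d, e, f}
Tree: B1–B2, B2–B3

Every bag has size at most 5, so the width is 5 − 1 = 4 and tw(G) ≤ 4. Conversely, {a, b, d, e, f} is a clique of size 5, and the vertices of any clique must share a bag in every tree decomposition; so some bag has ≥ 5 vertices and tw(G) ≥ 4. Therefore the treewidth is 4.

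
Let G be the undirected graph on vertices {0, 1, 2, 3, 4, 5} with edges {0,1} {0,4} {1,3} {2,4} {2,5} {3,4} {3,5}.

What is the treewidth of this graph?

A width-2 tree decomposition is:
Bags: B1 = {2, 3, 5}  B2 = {2, 3, 4}  B3 = {1, 3, 4}  B4 = {0, 1, 4}
Tree: B1–B2, B2–B3, B3–B4
The largest bag has 3 vertices, giving width 2; this decomposition certifies tw(G) ≤ 2. Since 5–2–4–3–5 is a cycle in G, G is not acyclic. Forests are exactly the graphs of treewidth ≤ 1, so tw(G) ≥ 2. The upper and lower bounds meet at 2, so that is the treewidth.

2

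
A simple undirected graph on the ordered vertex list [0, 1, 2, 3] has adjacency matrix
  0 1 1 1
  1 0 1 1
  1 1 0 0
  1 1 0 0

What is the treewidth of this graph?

2

A width-2 tree decomposition is:
Bags: B1 = {0, 1, 3}  B2 = {0, 1, 2}
Tree: B1–B2
Every bag has size at most 3, so the width is 3 − 1 = 2 and tw(G) ≤ 2. For the lower bound, the 3 vertices {0, 1, 2} are pairwise adjacent, and any tree decomposition puts a clique entirely inside one bag — forcing width ≥ 2. Therefore the treewidth is 2.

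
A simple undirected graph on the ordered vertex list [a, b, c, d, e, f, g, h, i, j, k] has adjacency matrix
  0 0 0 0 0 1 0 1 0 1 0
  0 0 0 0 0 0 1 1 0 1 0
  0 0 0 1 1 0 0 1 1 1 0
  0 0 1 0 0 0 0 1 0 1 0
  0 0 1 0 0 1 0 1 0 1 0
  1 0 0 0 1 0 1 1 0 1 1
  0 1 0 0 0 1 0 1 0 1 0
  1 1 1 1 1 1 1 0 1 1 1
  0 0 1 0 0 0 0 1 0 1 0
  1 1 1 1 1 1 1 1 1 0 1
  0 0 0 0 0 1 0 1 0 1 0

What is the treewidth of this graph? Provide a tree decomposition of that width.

Treewidth 3.
One such decomposition:
Bags: B1 = {e, f, h, j}  B2 = {c, e, h, j}  B3 = {a, f, h, j}  B4 = {f, g, h, j}  B5 = {f, h, j, k}  B6 = {c, h, i, j}  B7 = {b, g, h, j}  B8 = {c, d, h, j}
Tree: B1–B2, B1–B3, B1–B4, B1–B5, B2–B6, B4–B7, B6–B8

The largest bag has 4 vertices, giving width 3; this decomposition certifies tw(G) ≤ 3. For the lower bound, the 4 vertices {c, d, h, j} are pairwise adjacent, and any tree decomposition puts a clique entirely inside one bag — forcing width ≥ 3. The upper and lower bounds meet at 3, so that is the treewidth.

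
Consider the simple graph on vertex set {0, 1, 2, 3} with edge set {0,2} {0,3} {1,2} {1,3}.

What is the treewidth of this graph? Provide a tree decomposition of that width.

Every bag has size at most 3, so the width is 3 − 1 = 2 and tw(G) ≤ 2. For the lower bound, G contains the cycle 3–0–2–1–3, so G is not a forest; only forests have treewidth ≤ 1, hence tw(G) ≥ 2. Therefore the treewidth is 2.

Treewidth 2.
One optimal decomposition is:
Bags: B1 = {0, 2, 3}  B2 = {1, 2, 3}
Tree: B1–B2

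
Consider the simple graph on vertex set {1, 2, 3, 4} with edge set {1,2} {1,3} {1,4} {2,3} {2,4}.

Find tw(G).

2

A width-2 tree decomposition is:
Bags: B1 = {1, 2, 4}  B2 = {1, 2, 3}
Tree: B1–B2
Every bag has size at most 3, so the width is 3 − 1 = 2 and tw(G) ≤ 2. Conversely, {1, 2, 3} is a clique of size 3, and the vertices of any clique must share a bag in every tree decomposition; so some bag has ≥ 3 vertices and tw(G) ≥ 2. Therefore the treewidth is 2.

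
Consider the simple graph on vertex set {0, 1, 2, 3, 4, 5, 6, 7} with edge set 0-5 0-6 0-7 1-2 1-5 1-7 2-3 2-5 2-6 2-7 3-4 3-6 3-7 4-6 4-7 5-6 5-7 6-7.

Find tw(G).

3

A width-3 tree decomposition is:
Bags: B1 = {2, 5, 6, 7}  B2 = {0, 5, 6, 7}  B3 = {2, 3, 6, 7}  B4 = {1, 2, 5, 7}  B5 = {3, 4, 6, 7}
Tree: B1–B2, B1–B3, B1–B4, B3–B5
Every bag has size at most 4, so the width is 4 − 1 = 3 and tw(G) ≤ 3. On the other hand G contains the 4-clique {1, 2, 5, 7}. A clique must lie in a single bag of any decomposition, so no decomposition can have width below 3. The upper and lower bounds meet at 3, so that is the treewidth.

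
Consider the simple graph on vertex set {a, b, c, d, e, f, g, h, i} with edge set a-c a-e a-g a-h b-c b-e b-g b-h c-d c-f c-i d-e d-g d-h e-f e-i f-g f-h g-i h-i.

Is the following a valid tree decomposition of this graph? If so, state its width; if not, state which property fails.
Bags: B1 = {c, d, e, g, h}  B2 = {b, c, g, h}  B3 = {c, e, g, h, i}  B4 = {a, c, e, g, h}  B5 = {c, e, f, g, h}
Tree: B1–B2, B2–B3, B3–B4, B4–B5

No — edge (e,b) lies in no bag.

A tree decomposition must satisfy three properties: every vertex lies in some bag; for every edge, both endpoints lie together in some bag; and for every vertex, the bags containing it form a connected subtree. Here edge (e,b) lies in no bag, so the decomposition is invalid.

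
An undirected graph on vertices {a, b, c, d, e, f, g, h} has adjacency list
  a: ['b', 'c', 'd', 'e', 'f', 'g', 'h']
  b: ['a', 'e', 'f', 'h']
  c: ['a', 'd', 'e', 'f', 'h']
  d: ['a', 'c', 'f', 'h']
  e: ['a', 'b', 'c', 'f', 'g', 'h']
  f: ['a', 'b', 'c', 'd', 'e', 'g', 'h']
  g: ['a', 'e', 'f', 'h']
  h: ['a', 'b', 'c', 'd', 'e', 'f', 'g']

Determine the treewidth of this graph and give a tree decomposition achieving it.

Each bag holds 5 vertices, so the decomposition has width 4, which upper-bounds the treewidth. For the lower bound, the 5 vertices {a, c, d, f, h} are pairwise adjacent, and any tree decomposition puts a clique entirely inside one bag — forcing width ≥ 4. Hence tw(G) = 4 exactly.

Treewidth 4.
One such decomposition:
Bags: B1 = {a, b, e, f, h}  B2 = {a, e, f, g, h}  B3 = {a, c, e, f, h}  B4 = {a, c, d, f, h}
Tree: B1–B2, B2–B3, B3–B4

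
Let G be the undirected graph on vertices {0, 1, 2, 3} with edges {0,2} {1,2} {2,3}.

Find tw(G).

1

A width-1 tree decomposition is:
Bags: B1 = {0, 2}  B2 = {2, 3}  B3 = {1, 2}
Tree: B1–B2, B1–B3
Every bag has size at most 2, so the width is 2 − 1 = 1 and tw(G) ≤ 1. G has an edge, so its treewidth is at least 1. Combining the bounds, tw(G) = 1.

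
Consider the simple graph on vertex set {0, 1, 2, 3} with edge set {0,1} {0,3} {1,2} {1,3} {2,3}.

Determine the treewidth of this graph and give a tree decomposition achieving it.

Treewidth 2.
One such decomposition:
Bags: B1 = {0, 1, 3}  B2 = {1, 2, 3}
Tree: B1–B2

Every bag has size at most 3, so the width is 3 − 1 = 2 and tw(G) ≤ 2. Conversely, {0, 1, 3} is a clique of size 3, and the vertices of any clique must share a bag in every tree decomposition; so some bag has ≥ 3 vertices and tw(G) ≥ 2. Therefore the treewidth is 2.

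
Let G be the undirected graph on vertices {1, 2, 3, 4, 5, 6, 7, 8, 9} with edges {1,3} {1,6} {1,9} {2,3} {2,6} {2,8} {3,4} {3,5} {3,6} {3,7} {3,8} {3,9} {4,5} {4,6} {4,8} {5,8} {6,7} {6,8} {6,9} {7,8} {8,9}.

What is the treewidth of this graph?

3

A width-3 tree decomposition is:
Bags: B1 = {3, 4, 6, 8}  B2 = {3, 6, 8, 9}  B3 = {2, 3, 6, 8}  B4 = {3, 4, 5, 8}  B5 = {1, 3, 6, 9}  B6 = {3, 6, 7, 8}
Tree: B1–B2, B2–B3, B1–B4, B2–B5, B1–B6
Each bag holds 4 vertices, so the decomposition has width 3, which upper-bounds the treewidth. For the lower bound, the 4 vertices {3, 4, 5, 8} are pairwise adjacent, and any tree decomposition puts a clique entirely inside one bag — forcing width ≥ 3. The upper and lower bounds meet at 3, so that is the treewidth.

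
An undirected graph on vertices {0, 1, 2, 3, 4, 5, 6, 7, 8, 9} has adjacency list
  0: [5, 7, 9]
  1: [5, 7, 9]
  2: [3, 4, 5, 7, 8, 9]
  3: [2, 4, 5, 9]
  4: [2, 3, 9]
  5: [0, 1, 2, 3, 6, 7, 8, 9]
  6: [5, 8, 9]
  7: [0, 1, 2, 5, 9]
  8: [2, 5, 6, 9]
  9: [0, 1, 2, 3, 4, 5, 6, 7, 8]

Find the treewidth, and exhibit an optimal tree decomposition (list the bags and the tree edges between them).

Treewidth 3.
One optimal decomposition is:
Bags: B1 = {2, 5, 7, 9}  B2 = {0, 5, 7, 9}  B3 = {2, 5, 8, 9}  B4 = {5, 6, 8, 9}  B5 = {1, 5, 7, 9}  B6 = {2, 3, 5, 9}  B7 = {2, 3, 4, 9}
Tree: B1–B2, B1–B3, B3–B4, B1–B5, B1–B6, B6–B7

Every bag has size at most 4, so the width is 4 − 1 = 3 and tw(G) ≤ 3. For the lower bound, the 4 vertices {2, 3, 4, 9} are pairwise adjacent, and any tree decomposition puts a clique entirely inside one bag — forcing width ≥ 3. The upper and lower bounds meet at 3, so that is the treewidth.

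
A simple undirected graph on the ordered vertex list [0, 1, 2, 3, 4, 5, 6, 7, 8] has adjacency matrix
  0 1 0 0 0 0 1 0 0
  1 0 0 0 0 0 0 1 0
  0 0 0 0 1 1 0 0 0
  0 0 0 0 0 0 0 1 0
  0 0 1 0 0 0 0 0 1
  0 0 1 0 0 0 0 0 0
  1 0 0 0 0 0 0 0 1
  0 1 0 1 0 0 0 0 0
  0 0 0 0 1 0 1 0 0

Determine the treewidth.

1

A width-1 tree decomposition is:
Bags: B1 = {3, 7}  B2 = {1, 7}  B3 = {0, 1}  B4 = {0, 6}  B5 = {6, 8}  B6 = {4, 8}  B7 = {2, 4}  B8 = {2, 5}
Tree: B1–B2, B2–B3, B3–B4, B4–B5, B5–B6, B6–B7, B7–B8
The largest bag has 2 vertices, giving width 1; this decomposition certifies tw(G) ≤ 1. Any graph with an edge has treewidth ≥ 1, and G has the edge 3–7. Combining the bounds, tw(G) = 1.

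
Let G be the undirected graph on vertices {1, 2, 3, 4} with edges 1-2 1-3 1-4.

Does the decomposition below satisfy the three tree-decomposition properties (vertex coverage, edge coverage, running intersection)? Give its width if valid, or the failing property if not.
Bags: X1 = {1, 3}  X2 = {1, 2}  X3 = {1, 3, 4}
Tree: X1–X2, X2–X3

No — bags containing vertex 3 are not connected in the tree.

A tree decomposition must satisfy three properties: every vertex lies in some bag; for every edge, both endpoints lie together in some bag; and for every vertex, the bags containing it form a connected subtree. Here bags containing vertex 3 are not connected in the tree, so the decomposition is invalid.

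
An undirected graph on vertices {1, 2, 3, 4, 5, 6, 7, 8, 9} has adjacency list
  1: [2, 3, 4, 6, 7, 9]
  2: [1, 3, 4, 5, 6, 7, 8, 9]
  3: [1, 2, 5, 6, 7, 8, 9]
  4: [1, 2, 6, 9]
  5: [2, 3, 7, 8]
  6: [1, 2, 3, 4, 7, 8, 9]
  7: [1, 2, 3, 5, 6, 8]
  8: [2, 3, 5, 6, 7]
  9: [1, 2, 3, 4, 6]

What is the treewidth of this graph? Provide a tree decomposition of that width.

The largest bag has 5 vertices, giving width 4; this decomposition certifies tw(G) ≤ 4. For the lower bound, the 5 vertices {2, 3, 5, 7, 8} are pairwise adjacent, and any tree decomposition puts a clique entirely inside one bag — forcing width ≥ 4. Therefore the treewidth is 4.

Treewidth 4.
One optimal decomposition is:
Bags: B1 = {1, 2, 3, 6, 7}  B2 = {2, 3, 6, 7, 8}  B3 = {1, 2, 3, 6, 9}  B4 = {2, 3, 5, 7, 8}  B5 = {1, 2, 4, 6, 9}
Tree: B1–B2, B1–B3, B2–B4, B3–B5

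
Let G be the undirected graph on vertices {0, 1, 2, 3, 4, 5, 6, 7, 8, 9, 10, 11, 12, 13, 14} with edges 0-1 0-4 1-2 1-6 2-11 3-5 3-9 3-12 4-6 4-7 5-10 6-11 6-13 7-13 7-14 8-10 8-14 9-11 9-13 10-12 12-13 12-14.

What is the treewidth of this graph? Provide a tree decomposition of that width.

Each bag holds 4 vertices, so the decomposition has width 3, which upper-bounds the treewidth. For the lower bound: the 4 vertex sets {0,1,2}, {11}, {6}, {4,7,9,13} are disjoint, each induces a connected subgraph, and every pair is joined by at least one edge of G. Contracting each set to a single vertex therefore yields K_{4} as a minor, and since treewidth is minor-monotone, tw(G) ≥ tw(K_{4}) = 3. Therefore the treewidth is 3.

Treewidth 3.
One such decomposition:
Bags: B1 = {0, 1, 2, 11}  B2 = {0, 1, 6, 11}  B3 = {0, 4, 6, 11}  B4 = {4, 6, 9, 11}  B5 = {4, 6, 9, 13}  B6 = {4, 7, 9, 13}  B7 = {3, 7, 9, 13}  B8 = {3, 7, 12, 13}  B9 = {3, 7, 12, 14}  B10 = {3, 5, 12, 14}  B11 = {5, 10, 12, 14}  B12 = {5, 8, 10, 14}
Tree: B1–B2, B2–B3, B3–B4, B4–B5, B5–B6, B6–B7, B7–B8, B8–B9, B9–B10, B10–B11, B11–B12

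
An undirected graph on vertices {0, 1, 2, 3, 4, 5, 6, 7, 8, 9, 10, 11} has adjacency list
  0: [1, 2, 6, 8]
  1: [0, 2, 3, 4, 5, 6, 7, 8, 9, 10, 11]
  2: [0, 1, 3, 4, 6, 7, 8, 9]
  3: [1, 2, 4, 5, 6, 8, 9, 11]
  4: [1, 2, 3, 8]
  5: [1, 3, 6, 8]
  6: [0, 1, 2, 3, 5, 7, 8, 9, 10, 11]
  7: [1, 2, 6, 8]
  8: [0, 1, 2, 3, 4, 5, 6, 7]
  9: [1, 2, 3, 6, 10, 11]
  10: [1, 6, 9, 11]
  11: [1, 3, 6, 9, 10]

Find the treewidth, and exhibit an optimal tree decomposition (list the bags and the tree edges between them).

Treewidth 4.
Bags: B1 = {1, 2, 3, 6, 9}  B2 = {1, 3, 6, 9, 11}  B3 = {1, 2, 3, 6, 8}  B4 = {0, 1, 2, 6, 8}  B5 = {1, 2, 3, 4, 8}  B6 = {1, 6, 9, 10, 11}  B7 = {1, 3, 5, 6, 8}  B8 = {1, 2, 6, 7, 8}
Tree: B1–B2, B1–B3, B3–B4, B3–B5, B2–B6, B3–B7, B3–B8

Each bag holds 5 vertices, so the decomposition has width 4, which upper-bounds the treewidth. Conversely, {1, 2, 3, 4, 8} is a clique of size 5, and the vertices of any clique must share a bag in every tree decomposition; so some bag has ≥ 5 vertices and tw(G) ≥ 4. Hence tw(G) = 4 exactly.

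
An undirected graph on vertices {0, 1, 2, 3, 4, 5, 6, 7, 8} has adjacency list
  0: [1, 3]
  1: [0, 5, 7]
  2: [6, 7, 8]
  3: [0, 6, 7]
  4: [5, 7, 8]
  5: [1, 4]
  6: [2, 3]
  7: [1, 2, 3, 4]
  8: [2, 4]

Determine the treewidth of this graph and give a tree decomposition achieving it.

Every bag has size at most 4, so the width is 4 − 1 = 3 and tw(G) ≤ 3. For the lower bound: the 4 vertex sets {0,3,6}, {2}, {7}, {1,4,5,8} are disjoint, each induces a connected subgraph, and every pair is joined by at least one edge of G. Contracting each set to a single vertex therefore yields K_{4} as a minor, and since treewidth is minor-monotone, tw(G) ≥ tw(K_{4}) = 3. The upper and lower bounds meet at 3, so that is the treewidth.

Treewidth 3.
One such decomposition:
Bags: B1 = {0, 2, 3, 6}  B2 = {0, 2, 3, 7}  B3 = {0, 1, 2, 7}  B4 = {1, 2, 7, 8}  B5 = {1, 4, 7, 8}  B6 = {1, 4, 5, 8}
Tree: B1–B2, B2–B3, B3–B4, B4–B5, B5–B6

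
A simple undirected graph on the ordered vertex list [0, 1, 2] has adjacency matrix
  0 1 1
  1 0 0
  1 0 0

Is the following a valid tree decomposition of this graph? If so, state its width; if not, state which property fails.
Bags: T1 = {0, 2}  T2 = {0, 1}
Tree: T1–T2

Yes; width 1.

Checking the three conditions: (i) the bags cover all of {0, 1, 2}; (ii) for each edge, some bag contains both endpoints; (iii) the bags containing any fixed vertex form a subtree. All hold, so the decomposition is valid with width 2 − 1 = 1.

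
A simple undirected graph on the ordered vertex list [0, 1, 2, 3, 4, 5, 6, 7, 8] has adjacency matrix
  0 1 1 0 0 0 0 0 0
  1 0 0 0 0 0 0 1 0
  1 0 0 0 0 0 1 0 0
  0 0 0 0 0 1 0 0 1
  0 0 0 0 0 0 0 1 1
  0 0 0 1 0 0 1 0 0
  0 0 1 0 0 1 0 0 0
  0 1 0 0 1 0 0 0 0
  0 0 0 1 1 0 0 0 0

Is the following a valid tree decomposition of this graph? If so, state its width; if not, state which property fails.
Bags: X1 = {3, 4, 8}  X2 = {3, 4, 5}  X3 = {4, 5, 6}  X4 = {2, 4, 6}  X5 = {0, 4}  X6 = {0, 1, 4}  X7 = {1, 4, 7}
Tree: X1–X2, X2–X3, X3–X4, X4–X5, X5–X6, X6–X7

No — edge (2,0) lies in no bag.

A tree decomposition must satisfy three properties: every vertex lies in some bag; for every edge, both endpoints lie together in some bag; and for every vertex, the bags containing it form a connected subtree. Here edge (2,0) lies in no bag, so the decomposition is invalid.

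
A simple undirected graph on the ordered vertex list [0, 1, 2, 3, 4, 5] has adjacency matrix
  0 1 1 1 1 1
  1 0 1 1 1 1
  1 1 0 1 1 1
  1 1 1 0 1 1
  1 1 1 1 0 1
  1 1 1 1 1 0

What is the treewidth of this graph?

A width-5 tree decomposition is:
Bags: B1 = {0, 1, 2, 3, 4, 5}
Tree: (single bag)
A single bag containing all 6 vertices is trivially a valid decomposition of width 5. Conversely, {0, 1, 2, 3, 4, 5} is a clique of size 6, and the vertices of any clique must share a bag in every tree decomposition; so some bag has ≥ 6 vertices and tw(G) ≥ 5. Combining the bounds, tw(G) = 5.

5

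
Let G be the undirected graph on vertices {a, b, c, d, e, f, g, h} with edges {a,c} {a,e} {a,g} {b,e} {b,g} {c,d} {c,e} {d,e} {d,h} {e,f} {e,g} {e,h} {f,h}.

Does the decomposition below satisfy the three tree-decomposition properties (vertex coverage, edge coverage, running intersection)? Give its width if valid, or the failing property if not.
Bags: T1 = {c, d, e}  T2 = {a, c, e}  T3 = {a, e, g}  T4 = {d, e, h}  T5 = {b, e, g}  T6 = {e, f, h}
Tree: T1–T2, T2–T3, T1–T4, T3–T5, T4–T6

Yes; width 2.

Checking the three conditions: (i) the bags cover all of {a, b, c, d, e, f, g, h}; (ii) for each edge, some bag contains both endpoints; (iii) the bags containing any fixed vertex form a subtree. All hold, so the decomposition is valid with width 3 − 1 = 2.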